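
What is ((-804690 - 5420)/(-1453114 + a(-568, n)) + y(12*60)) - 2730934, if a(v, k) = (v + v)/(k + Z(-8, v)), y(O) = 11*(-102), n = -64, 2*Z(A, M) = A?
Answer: -33744510152377/12351327 ≈ -2.7321e+6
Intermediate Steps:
Z(A, M) = A/2
y(O) = -1122
a(v, k) = 2*v/(-4 + k) (a(v, k) = (v + v)/(k + (1/2)*(-8)) = (2*v)/(k - 4) = (2*v)/(-4 + k) = 2*v/(-4 + k))
((-804690 - 5420)/(-1453114 + a(-568, n)) + y(12*60)) - 2730934 = ((-804690 - 5420)/(-1453114 + 2*(-568)/(-4 - 64)) - 1122) - 2730934 = (-810110/(-1453114 + 2*(-568)/(-68)) - 1122) - 2730934 = (-810110/(-1453114 + 2*(-568)*(-1/68)) - 1122) - 2730934 = (-810110/(-1453114 + 284/17) - 1122) - 2730934 = (-810110/(-24702654/17) - 1122) - 2730934 = (-810110*(-17/24702654) - 1122) - 2730934 = (6885935/12351327 - 1122) - 2730934 = -13851302959/12351327 - 2730934 = -33744510152377/12351327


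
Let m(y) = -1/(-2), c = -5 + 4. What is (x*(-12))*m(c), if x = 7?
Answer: -42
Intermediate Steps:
c = -1
m(y) = 1/2 (m(y) = -1*(-1/2) = 1/2)
(x*(-12))*m(c) = (7*(-12))*(1/2) = -84*1/2 = -42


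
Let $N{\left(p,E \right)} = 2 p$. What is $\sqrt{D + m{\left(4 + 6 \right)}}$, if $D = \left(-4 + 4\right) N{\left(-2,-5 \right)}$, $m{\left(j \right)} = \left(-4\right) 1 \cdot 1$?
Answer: $2 i \approx 2.0 i$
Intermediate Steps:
$m{\left(j \right)} = -4$ ($m{\left(j \right)} = \left(-4\right) 1 = -4$)
$D = 0$ ($D = \left(-4 + 4\right) 2 \left(-2\right) = 0 \left(-4\right) = 0$)
$\sqrt{D + m{\left(4 + 6 \right)}} = \sqrt{0 - 4} = \sqrt{-4} = 2 i$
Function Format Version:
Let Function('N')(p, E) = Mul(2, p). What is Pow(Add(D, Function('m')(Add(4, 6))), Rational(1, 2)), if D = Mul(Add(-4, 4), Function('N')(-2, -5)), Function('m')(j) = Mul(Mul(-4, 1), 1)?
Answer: Mul(2, I) ≈ Mul(2.0000, I)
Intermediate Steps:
Function('m')(j) = -4 (Function('m')(j) = Mul(-4, 1) = -4)
D = 0 (D = Mul(Add(-4, 4), Mul(2, -2)) = Mul(0, -4) = 0)
Pow(Add(D, Function('m')(Add(4, 6))), Rational(1, 2)) = Pow(Add(0, -4), Rational(1, 2)) = Pow(-4, Rational(1, 2)) = Mul(2, I)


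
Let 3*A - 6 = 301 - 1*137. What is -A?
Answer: -170/3 ≈ -56.667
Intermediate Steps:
A = 170/3 (A = 2 + (301 - 1*137)/3 = 2 + (301 - 137)/3 = 2 + (⅓)*164 = 2 + 164/3 = 170/3 ≈ 56.667)
-A = -1*170/3 = -170/3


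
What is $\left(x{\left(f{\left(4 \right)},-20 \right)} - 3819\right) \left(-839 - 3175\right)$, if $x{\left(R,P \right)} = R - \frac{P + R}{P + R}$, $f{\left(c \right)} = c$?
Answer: $15317424$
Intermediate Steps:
$x{\left(R,P \right)} = -1 + R$ ($x{\left(R,P \right)} = R - 1 = -1 + R$)
$\left(x{\left(f{\left(4 \right)},-20 \right)} - 3819\right) \left(-839 - 3175\right) = \left(\left(-1 + 4\right) - 3819\right) \left(-839 - 3175\right) = \left(3 - 3819\right) \left(-4014\right) = \left(-3816\right) \left(-4014\right) = 15317424$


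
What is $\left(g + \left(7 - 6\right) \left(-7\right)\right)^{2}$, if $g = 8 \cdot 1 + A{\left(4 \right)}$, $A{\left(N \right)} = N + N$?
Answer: $81$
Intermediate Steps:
$A{\left(N \right)} = 2 N$
$g = 16$ ($g = 8 \cdot 1 + 2 \cdot 4 = 8 + 8 = 16$)
$\left(g + \left(7 - 6\right) \left(-7\right)\right)^{2} = \left(16 + \left(7 - 6\right) \left(-7\right)\right)^{2} = \left(16 + 1 \left(-7\right)\right)^{2} = \left(16 - 7\right)^{2} = 9^{2} = 81$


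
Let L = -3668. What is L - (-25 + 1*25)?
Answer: -3668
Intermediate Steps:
L - (-25 + 1*25) = -3668 - (-25 + 1*25) = -3668 - (-25 + 25) = -3668 - 1*0 = -3668 + 0 = -3668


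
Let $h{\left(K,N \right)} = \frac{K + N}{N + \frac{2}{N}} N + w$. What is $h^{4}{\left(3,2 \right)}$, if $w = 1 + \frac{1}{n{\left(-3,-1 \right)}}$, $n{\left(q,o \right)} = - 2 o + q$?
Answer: $\frac{10000}{81} \approx 123.46$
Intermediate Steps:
$n{\left(q,o \right)} = q - 2 o$
$w = 0$ ($w = 1 + \frac{1}{-3 - -2} = 1 + \frac{1}{-3 + 2} = 1 + \frac{1}{-1} = 1 - 1 = 0$)
$h{\left(K,N \right)} = \frac{N \left(K + N\right)}{N + \frac{2}{N}}$ ($h{\left(K,N \right)} = \frac{K + N}{N + \frac{2}{N}} N + 0 = \frac{N \left(K + N\right)}{N + \frac{2}{N}} + 0 = \frac{N \left(K + N\right)}{N + \frac{2}{N}}$)
$h^{4}{\left(3,2 \right)} = \left(\frac{2^{2} \left(3 + 2\right)}{2 + 2^{2}}\right)^{4} = \left(4 \frac{1}{2 + 4} \cdot 5\right)^{4} = \left(4 \cdot \frac{1}{6} \cdot 5\right)^{4} = \left(\frac{10}{3}\right)^{4} = \frac{10000}{81}$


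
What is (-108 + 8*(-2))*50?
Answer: -6200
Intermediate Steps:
(-108 + 8*(-2))*50 = (-108 - 16)*50 = -124*50 = -6200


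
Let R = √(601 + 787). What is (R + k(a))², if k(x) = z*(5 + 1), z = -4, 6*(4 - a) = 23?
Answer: 1964 - 96*√347 ≈ 175.72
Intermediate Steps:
a = ⅙ (a = 4 - ⅙*23 = 4 - 23/6 = ⅙ ≈ 0.16667)
k(x) = -24 (k(x) = -4*(5 + 1) = -4*6 = -24)
R = 2*√347 (R = √1388 = 2*√347 ≈ 37.256)
(R + k(a))² = (2*√347 - 24)² = (-24 + 2*√347)²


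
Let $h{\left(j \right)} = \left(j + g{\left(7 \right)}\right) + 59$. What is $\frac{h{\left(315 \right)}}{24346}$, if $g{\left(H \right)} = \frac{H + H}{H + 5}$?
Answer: $\frac{2251}{146076} \approx 0.01541$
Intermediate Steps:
$g{\left(H \right)} = \frac{2 H}{5 + H}$
$h{\left(j \right)} = \frac{361}{6} + j$ ($h{\left(j \right)} = \left(j + 2 \cdot 7 \frac{1}{5 + 7}\right) + 59 = \left(j + 2 \cdot 7 \cdot \frac{1}{12}\right) + 59 = \left(j + \frac{7}{6}\right) + 59 = \left(\frac{7}{6} + j\right) + 59 = \frac{361}{6} + j$)
$\frac{h{\left(315 \right)}}{24346} = \frac{\frac{361}{6} + 315}{24346} = \frac{2251}{6} \cdot \frac{1}{24346} = \frac{2251}{146076}$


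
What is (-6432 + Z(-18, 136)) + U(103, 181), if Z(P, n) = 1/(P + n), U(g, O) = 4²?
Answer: -757087/118 ≈ -6416.0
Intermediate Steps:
U(g, O) = 16
(-6432 + Z(-18, 136)) + U(103, 181) = (-6432 + 1/(-18 + 136)) + 16 = (-6432 + 1/118) + 16 = -758975/118 + 16 = -757087/118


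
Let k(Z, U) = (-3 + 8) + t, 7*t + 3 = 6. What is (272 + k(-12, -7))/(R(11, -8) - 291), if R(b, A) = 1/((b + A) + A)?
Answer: -4855/5096 ≈ -0.95271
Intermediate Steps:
t = 3/7 (t = -3/7 + (1/7)*6 = -3/7 + 6/7 = 3/7 ≈ 0.42857)
k(Z, U) = 38/7 (k(Z, U) = (-3 + 8) + 3/7 = 5 + 3/7 = 38/7)
R(b, A) = 1/(b + 2*A) (R(b, A) = 1/((A + b) + A) = 1/(b + 2*A))
(272 + k(-12, -7))/(R(11, -8) - 291) = (272 + 38/7)/(1/(11 + 2*(-8)) - 291) = 1942/(7*(1/(11 - 16) - 291)) = 1942/(7*(1/(-5) - 291)) = 1942/(7*(-1/5 - 291)) = 1942/(7*(-1456/5)) = (1942/7)*(-5/1456) = -4855/5096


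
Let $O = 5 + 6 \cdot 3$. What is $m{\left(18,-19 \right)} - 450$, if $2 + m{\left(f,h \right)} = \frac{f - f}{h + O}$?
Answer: $-452$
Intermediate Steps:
$O = 23$ ($O = 5 + 18 = 23$)
$m{\left(f,h \right)} = -2$ ($m{\left(f,h \right)} = -2 + \frac{f - f}{h + 23} = -2 + \frac{0}{23 + h} = -2 + 0 = -2$)
$m{\left(18,-19 \right)} - 450 = -2 - 450 = -452$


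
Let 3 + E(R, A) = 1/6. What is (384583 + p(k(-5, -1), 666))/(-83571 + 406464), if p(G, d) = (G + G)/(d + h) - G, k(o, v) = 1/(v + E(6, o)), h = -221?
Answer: 3936209663/3304809855 ≈ 1.1911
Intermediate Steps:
E(R, A) = -17/6 (E(R, A) = -3 + 1/6 = -17/6)
k(o, v) = 1/(-17/6 + v) (k(o, v) = 1/(v - 17/6) = 1/(-17/6 + v))
p(G, d) = -G + 2*G/(-221 + d) (p(G, d) = (G + G)/(d - 221) - G = (2*G)/(-221 + d) - G = 2*G/(-221 + d) - G = -G + 2*G/(-221 + d))
(384583 + p(k(-5, -1), 666))/(-83571 + 406464) = (384583 + (6/(-17 + 6*(-1)))*(223 - 1*666)/(-221 + 666))/(-83571 + 406464) = (384583 + (6/(-17 - 6))*(223 - 666)/445)/322893 = (384583 + (6/(-23))*(1/445)*(-443))*(1/322893) = (384583 + (6*(-1/23))*(1/445)*(-443))*(1/322893) = (384583 - 6/23*1/445*(-443))*(1/322893) = (384583 + 2658/10235)*(1/322893) = (3936209663/10235)*(1/322893) = 3936209663/3304809855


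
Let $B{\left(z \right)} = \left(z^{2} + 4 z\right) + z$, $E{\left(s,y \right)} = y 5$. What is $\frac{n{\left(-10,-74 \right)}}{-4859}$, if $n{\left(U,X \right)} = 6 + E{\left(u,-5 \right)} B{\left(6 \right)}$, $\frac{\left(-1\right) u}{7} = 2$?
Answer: $\frac{1644}{4859} \approx 0.33834$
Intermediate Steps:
$u = -14$ ($u = \left(-7\right) 2 = -14$)
$E{\left(s,y \right)} = 5 y$
$B{\left(z \right)} = z^{2} + 5 z$
$n{\left(U,X \right)} = -1644$ ($n{\left(U,X \right)} = 6 + 5 \left(-5\right) 6 \left(5 + 6\right) = 6 - 25 \cdot 6 \cdot 11 = 6 - 1650 = -1644$)
$\frac{n{\left(-10,-74 \right)}}{-4859} = - \frac{1644}{-4859} = \left(-1644\right) \left(- \frac{1}{4859}\right) = \frac{1644}{4859}$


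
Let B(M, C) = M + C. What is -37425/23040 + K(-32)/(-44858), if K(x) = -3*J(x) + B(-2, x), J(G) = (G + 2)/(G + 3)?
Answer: -1622023927/999077376 ≈ -1.6235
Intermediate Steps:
B(M, C) = C + M
J(G) = (2 + G)/(3 + G)
K(x) = -2 + x - 3*(2 + x)/(3 + x) (K(x) = -3*(2 + x)/(3 + x) + (x - 2) = -3*(2 + x)/(3 + x) + (-2 + x) = -2 + x - 3*(2 + x)/(3 + x))
-37425/23040 + K(-32)/(-44858) = -37425/23040 + ((-12 + (-32)**2 - 2*(-32))/(3 - 32))/(-44858) = -37425*1/23040 + ((-12 + 1024 + 64)/(-29))*(-1/44858) = -2495/1536 - 1/29*1076*(-1/44858) = -2495/1536 - 1076/29*(-1/44858) = -2495/1536 + 538/650441 = -1622023927/999077376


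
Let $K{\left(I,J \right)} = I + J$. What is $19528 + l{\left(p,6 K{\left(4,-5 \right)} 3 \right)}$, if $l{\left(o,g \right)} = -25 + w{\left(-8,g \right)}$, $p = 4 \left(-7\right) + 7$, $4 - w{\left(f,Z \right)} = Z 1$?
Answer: $19525$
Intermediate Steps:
$w{\left(f,Z \right)} = 4 - Z$ ($w{\left(f,Z \right)} = 4 - Z 1 = 4 - Z$)
$p = -21$ ($p = -28 + 7 = -21$)
$l{\left(o,g \right)} = -21 - g$ ($l{\left(o,g \right)} = -25 - \left(-4 + g\right) = -21 - g$)
$19528 + l{\left(p,6 K{\left(4,-5 \right)} 3 \right)} = 19528 - \left(21 + 6 \left(4 - 5\right) 3\right) = 19528 - \left(21 + 6 \left(-1\right) 3\right) = 19528 - \left(21 - 18\right) = 19528 - 3 = 19525$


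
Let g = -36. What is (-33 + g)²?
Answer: 4761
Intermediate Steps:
(-33 + g)² = (-33 - 36)² = (-69)² = 4761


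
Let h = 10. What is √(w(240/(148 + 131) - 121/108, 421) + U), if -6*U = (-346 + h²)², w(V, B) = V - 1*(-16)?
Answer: I*√3135516483/558 ≈ 100.35*I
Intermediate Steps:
w(V, B) = 16 + V (w(V, B) = V + 16 = 16 + V)
U = -10086 (U = -(-346 + 10²)²/6 = -(-346 + 100)²/6 = -⅙*(-246)² = -⅙*60516 = -10086)
√(w(240/(148 + 131) - 121/108, 421) + U) = √((16 + (240/(148 + 131) - 121/108)) - 10086) = √((16 + (240/279 - 121*1/108)) - 10086) = √((16 + (240*(1/279) - 121/108)) - 10086) = √((16 + (80/93 - 121/108)) - 10086) = √((16 - 871/3348) - 10086) = √(52697/3348 - 10086) = √(-33715231/3348) = I*√3135516483/558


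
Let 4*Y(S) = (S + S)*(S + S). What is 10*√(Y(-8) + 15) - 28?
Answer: -28 + 10*√79 ≈ 60.882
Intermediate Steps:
Y(S) = S² (Y(S) = ((S + S)*(S + S))/4 = ((2*S)*(2*S))/4 = (4*S²)/4 = S²)
10*√(Y(-8) + 15) - 28 = 10*√((-8)² + 15) - 28 = 10*√(64 + 15) - 28 = 10*√79 - 28 = -28 + 10*√79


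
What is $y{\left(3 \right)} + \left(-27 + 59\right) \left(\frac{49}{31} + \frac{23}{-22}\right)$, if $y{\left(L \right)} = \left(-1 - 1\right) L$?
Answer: $\frac{3794}{341} \approx 11.126$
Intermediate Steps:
$y{\left(L \right)} = - 2 L$
$y{\left(3 \right)} + \left(-27 + 59\right) \left(\frac{49}{31} + \frac{23}{-22}\right) = \left(-2\right) 3 + \left(-27 + 59\right) \left(\frac{49}{31} + \frac{23}{-22}\right) = -6 + 32 \left(49 \cdot \frac{1}{31} + 23 \left(- \frac{1}{22}\right)\right) = -6 + 32 \left(\frac{49}{31} - \frac{23}{22}\right) = -6 + 32 \cdot \frac{365}{682} = -6 + \frac{5840}{341} = \frac{3794}{341}$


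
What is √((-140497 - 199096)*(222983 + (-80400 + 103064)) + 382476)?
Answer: I*√83419619195 ≈ 2.8882e+5*I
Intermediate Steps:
√((-140497 - 199096)*(222983 + (-80400 + 103064)) + 382476) = √(-339593*(222983 + 22664) + 382476) = √(-339593*245647 + 382476) = √(-83420001671 + 382476) = √(-83419619195) = I*√83419619195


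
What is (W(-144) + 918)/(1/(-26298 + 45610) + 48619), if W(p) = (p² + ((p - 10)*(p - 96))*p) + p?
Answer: -102367697760/938930129 ≈ -109.03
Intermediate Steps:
W(p) = p + p² + p*(-96 + p)*(-10 + p) (W(p) = (p² + ((-10 + p)*(-96 + p))*p) + p = (p² + ((-96 + p)*(-10 + p))*p) + p = (p² + p*(-96 + p)*(-10 + p)) + p = p + p² + p*(-96 + p)*(-10 + p))
(W(-144) + 918)/(1/(-26298 + 45610) + 48619) = (-144*(961 + (-144)² - 105*(-144)) + 918)/(1/(-26298 + 45610) + 48619) = (-144*(961 + 20736 + 15120) + 918)/(1/19312 + 48619) = (-144*36817 + 918)/(1/19312 + 48619) = (-5301648 + 918)/(938930129/19312) = -5300730*19312/938930129 = -102367697760/938930129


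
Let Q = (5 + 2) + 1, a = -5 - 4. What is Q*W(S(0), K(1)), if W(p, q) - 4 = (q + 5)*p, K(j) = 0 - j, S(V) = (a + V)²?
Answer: 2624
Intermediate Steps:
a = -9
S(V) = (-9 + V)²
K(j) = -j
W(p, q) = 4 + p*(5 + q) (W(p, q) = 4 + (q + 5)*p = 4 + (5 + q)*p = 4 + p*(5 + q))
Q = 8 (Q = 7 + 1 = 8)
Q*W(S(0), K(1)) = 8*(4 + 5*(-9 + 0)² + (-9 + 0)²*(-1*1)) = 8*(4 + 5*(-9)² + (-9)²*(-1)) = 8*(4 + 5*81 + 81*(-1)) = 8*(4 + 405 - 81) = 8*328 = 2624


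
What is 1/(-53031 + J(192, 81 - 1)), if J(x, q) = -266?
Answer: -1/53297 ≈ -1.8763e-5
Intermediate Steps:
1/(-53031 + J(192, 81 - 1)) = 1/(-53031 - 266) = 1/(-53297) = -1/53297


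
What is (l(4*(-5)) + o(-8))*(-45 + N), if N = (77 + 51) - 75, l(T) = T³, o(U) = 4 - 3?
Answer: -63992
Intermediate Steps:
o(U) = 1
N = 53 (N = 128 - 75 = 53)
(l(4*(-5)) + o(-8))*(-45 + N) = ((4*(-5))³ + 1)*(-45 + 53) = ((-20)³ + 1)*8 = (-8000 + 1)*8 = -7999*8 = -63992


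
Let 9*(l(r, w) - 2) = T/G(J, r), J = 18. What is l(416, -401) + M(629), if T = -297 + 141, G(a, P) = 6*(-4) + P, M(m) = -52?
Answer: -14713/294 ≈ -50.044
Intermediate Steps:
G(a, P) = -24 + P
T = -156
l(r, w) = 2 - 52/(3*(-24 + r)) (l(r, w) = 2 + (-156/(-24 + r))/9 = 2 - 52/(3*(-24 + r)))
l(416, -401) + M(629) = 2*(-98 + 3*416)/(3*(-24 + 416)) - 52 = (2/3)*(-98 + 1248)/392 - 52 = (2/3)*(1/392)*1150 - 52 = 575/294 - 52 = -14713/294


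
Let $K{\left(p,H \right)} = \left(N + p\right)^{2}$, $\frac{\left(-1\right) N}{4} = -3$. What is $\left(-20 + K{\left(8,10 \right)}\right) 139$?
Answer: $52820$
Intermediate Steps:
$N = 12$ ($N = \left(-4\right) \left(-3\right) = 12$)
$K{\left(p,H \right)} = \left(12 + p\right)^{2}$
$\left(-20 + K{\left(8,10 \right)}\right) 139 = \left(-20 + \left(12 + 8\right)^{2}\right) 139 = \left(-20 + 20^{2}\right) 139 = \left(-20 + 400\right) 139 = 380 \cdot 139 = 52820$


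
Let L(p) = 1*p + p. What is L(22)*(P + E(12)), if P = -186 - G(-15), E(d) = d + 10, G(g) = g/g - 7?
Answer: -6952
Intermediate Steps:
G(g) = -6 (G(g) = 1 - 7 = -6)
E(d) = 10 + d
P = -180 (P = -186 - 1*(-6) = -186 + 6 = -180)
L(p) = 2*p (L(p) = p + p = 2*p)
L(22)*(P + E(12)) = (2*22)*(-180 + (10 + 12)) = 44*(-180 + 22) = 44*(-158) = -6952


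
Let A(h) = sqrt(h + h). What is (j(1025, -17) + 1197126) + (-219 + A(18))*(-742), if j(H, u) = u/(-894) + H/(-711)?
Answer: 287130831595/211878 ≈ 1.3552e+6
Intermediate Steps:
A(h) = sqrt(2)*sqrt(h) (A(h) = sqrt(2*h) = sqrt(2)*sqrt(h))
j(H, u) = -H/711 - u/894 (j(H, u) = u*(-1/894) + H*(-1/711) = -u/894 - H/711 = -H/711 - u/894)
(j(1025, -17) + 1197126) + (-219 + A(18))*(-742) = ((-1/711*1025 - 1/894*(-17)) + 1197126) + (-219 + sqrt(2)*sqrt(18))*(-742) = ((-1025/711 + 17/894) + 1197126) + (-219 + sqrt(2)*(3*sqrt(2)))*(-742) = (-301421/211878 + 1197126) + (-219 + 6)*(-742) = 253644361207/211878 - 213*(-742) = 253644361207/211878 + 158046 = 287130831595/211878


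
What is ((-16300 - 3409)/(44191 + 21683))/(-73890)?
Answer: 19709/4867429860 ≈ 4.0492e-6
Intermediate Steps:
((-16300 - 3409)/(44191 + 21683))/(-73890) = -19709/65874*(-1/73890) = 19709/4867429860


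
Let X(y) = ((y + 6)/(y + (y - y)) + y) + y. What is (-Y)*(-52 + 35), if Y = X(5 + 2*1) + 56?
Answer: 8551/7 ≈ 1221.6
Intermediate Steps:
X(y) = 2*y + (6 + y)/y (X(y) = ((6 + y)/(y + 0) + y) + y = ((6 + y)/y + y) + y = (y + (6 + y)/y) + y = 2*y + (6 + y)/y)
Y = 503/7 (Y = (1 + 2*(5 + 2*1) + 6/(5 + 2*1)) + 56 = (1 + 2*(5 + 2) + 6/(5 + 2)) + 56 = (1 + 2*7 + 6/7) + 56 = (1 + 14 + 6*(1/7)) + 56 = (1 + 14 + 6/7) + 56 = 111/7 + 56 = 503/7 ≈ 71.857)
(-Y)*(-52 + 35) = (-1*503/7)*(-52 + 35) = -503/7*(-17) = 8551/7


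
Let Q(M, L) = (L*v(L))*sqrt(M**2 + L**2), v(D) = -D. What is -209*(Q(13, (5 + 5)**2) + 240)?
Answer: -50160 + 2090000*sqrt(10169) ≈ 2.1071e+8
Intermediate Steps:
Q(M, L) = -L**2*sqrt(L**2 + M**2) (Q(M, L) = (L*(-L))*sqrt(M**2 + L**2) = (-L**2)*sqrt(L**2 + M**2) = -L**2*sqrt(L**2 + M**2))
-209*(Q(13, (5 + 5)**2) + 240) = -209*(-((5 + 5)**2)**2*sqrt(((5 + 5)**2)**2 + 13**2) + 240) = -209*(-(10**2)**2*sqrt((10**2)**2 + 169) + 240) = -209*(-1*100**2*sqrt(100**2 + 169) + 240) = -209*(-1*10000*sqrt(10000 + 169) + 240) = -209*(-1*10000*sqrt(10169) + 240) = -209*(-10000*sqrt(10169) + 240) = -209*(240 - 10000*sqrt(10169)) = -50160 + 2090000*sqrt(10169)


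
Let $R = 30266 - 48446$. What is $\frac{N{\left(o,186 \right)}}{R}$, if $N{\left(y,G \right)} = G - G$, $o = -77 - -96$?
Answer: $0$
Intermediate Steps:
$o = 19$ ($o = -77 + 96 = 19$)
$N{\left(y,G \right)} = 0$
$R = -18180$
$\frac{N{\left(o,186 \right)}}{R} = \frac{0}{-18180} = 0 \left(- \frac{1}{18180}\right) = 0$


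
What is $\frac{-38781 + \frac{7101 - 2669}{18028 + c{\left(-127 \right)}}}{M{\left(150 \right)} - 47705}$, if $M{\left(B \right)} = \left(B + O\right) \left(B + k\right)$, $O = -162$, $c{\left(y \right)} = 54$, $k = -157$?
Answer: $\frac{50088115}{61505923} \approx 0.81436$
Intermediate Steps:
$M{\left(B \right)} = \left(-162 + B\right) \left(-157 + B\right)$ ($M{\left(B \right)} = \left(B - 162\right) \left(B - 157\right) = \left(-162 + B\right) \left(-157 + B\right)$)
$\frac{-38781 + \frac{7101 - 2669}{18028 + c{\left(-127 \right)}}}{M{\left(150 \right)} - 47705} = \frac{-38781 + \frac{7101 - 2669}{18028 + 54}}{\left(25434 + 150^{2} - 47850\right) - 47705} = \frac{-38781 + \frac{4432}{18082}}{\left(25434 + 22500 - 47850\right) - 47705} = \frac{-38781 + 4432 \cdot \frac{1}{18082}}{84 - 47705} = \frac{-38781 + \frac{2216}{9041}}{-47621} = \left(- \frac{350616805}{9041}\right) \left(- \frac{1}{47621}\right) = \frac{50088115}{61505923}$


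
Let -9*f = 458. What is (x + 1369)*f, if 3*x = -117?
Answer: -609140/9 ≈ -67682.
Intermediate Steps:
x = -39 (x = (⅓)*(-117) = -39)
f = -458/9 (f = -⅑*458 = -458/9 ≈ -50.889)
(x + 1369)*f = (-39 + 1369)*(-458/9) = 1330*(-458/9) = -609140/9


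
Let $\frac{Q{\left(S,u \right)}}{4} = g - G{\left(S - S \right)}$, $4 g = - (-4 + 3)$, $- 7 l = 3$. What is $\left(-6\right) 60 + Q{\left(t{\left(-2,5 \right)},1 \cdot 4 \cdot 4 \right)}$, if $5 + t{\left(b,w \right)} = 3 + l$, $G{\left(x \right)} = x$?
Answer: $-359$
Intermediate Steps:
$l = - \frac{3}{7}$ ($l = \left(- \frac{1}{7}\right) 3 = - \frac{3}{7} \approx -0.42857$)
$g = \frac{1}{4}$ ($g = \frac{\left(-1\right) \left(-4 + 3\right)}{4} = \frac{\left(-1\right) \left(-1\right)}{4} = \frac{1}{4} \cdot 1 = \frac{1}{4} \approx 0.25$)
$t{\left(b,w \right)} = - \frac{17}{7}$ ($t{\left(b,w \right)} = -5 + \left(3 - \frac{3}{7}\right) = -5 + \frac{18}{7} = - \frac{17}{7}$)
$Q{\left(S,u \right)} = 1$ ($Q{\left(S,u \right)} = 4 \left(\frac{1}{4} - \left(S - S\right)\right) = 4 \left(\frac{1}{4} - 0\right) = 4 \left(\frac{1}{4} + 0\right) = 4 \cdot \frac{1}{4} = 1$)
$\left(-6\right) 60 + Q{\left(t{\left(-2,5 \right)},1 \cdot 4 \cdot 4 \right)} = \left(-6\right) 60 + 1 = -360 + 1 = -359$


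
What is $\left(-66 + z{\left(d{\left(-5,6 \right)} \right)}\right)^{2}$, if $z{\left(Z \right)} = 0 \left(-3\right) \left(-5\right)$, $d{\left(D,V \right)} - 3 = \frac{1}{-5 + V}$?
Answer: $4356$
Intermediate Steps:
$d{\left(D,V \right)} = 3 + \frac{1}{-5 + V}$
$z{\left(Z \right)} = 0$ ($z{\left(Z \right)} = 0 \left(-5\right) = 0$)
$\left(-66 + z{\left(d{\left(-5,6 \right)} \right)}\right)^{2} = \left(-66 + 0\right)^{2} = \left(-66\right)^{2} = 4356$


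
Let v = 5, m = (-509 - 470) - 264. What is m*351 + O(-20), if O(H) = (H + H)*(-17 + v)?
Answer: -435813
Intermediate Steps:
m = -1243 (m = -979 - 264 = -1243)
O(H) = -24*H (O(H) = (H + H)*(-17 + 5) = (2*H)*(-12) = -24*H)
m*351 + O(-20) = -1243*351 - 24*(-20) = -436293 + 480 = -435813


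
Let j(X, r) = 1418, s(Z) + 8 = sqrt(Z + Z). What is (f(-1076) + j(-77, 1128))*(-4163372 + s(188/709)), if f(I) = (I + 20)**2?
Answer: -4648638592520 + 2233108*sqrt(66646)/709 ≈ -4.6486e+12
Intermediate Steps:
s(Z) = -8 + sqrt(2)*sqrt(Z) (s(Z) = -8 + sqrt(Z + Z) = -8 + sqrt(2*Z) = -8 + sqrt(2)*sqrt(Z))
f(I) = (20 + I)**2
(f(-1076) + j(-77, 1128))*(-4163372 + s(188/709)) = ((20 - 1076)**2 + 1418)*(-4163372 + (-8 + sqrt(2)*sqrt(188/709))) = ((-1056)**2 + 1418)*(-4163372 + (-8 + sqrt(2)*sqrt(188*(1/709)))) = (1115136 + 1418)*(-4163372 + (-8 + sqrt(2)*sqrt(188/709))) = 1116554*(-4163372 + (-8 + sqrt(2)*(2*sqrt(33323)/709))) = 1116554*(-4163372 + (-8 + 2*sqrt(66646)/709)) = 1116554*(-4163380 + 2*sqrt(66646)/709) = -4648638592520 + 2233108*sqrt(66646)/709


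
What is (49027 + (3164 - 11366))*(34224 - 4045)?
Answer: 1232057675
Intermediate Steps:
(49027 + (3164 - 11366))*(34224 - 4045) = (49027 - 8202)*30179 = 40825*30179 = 1232057675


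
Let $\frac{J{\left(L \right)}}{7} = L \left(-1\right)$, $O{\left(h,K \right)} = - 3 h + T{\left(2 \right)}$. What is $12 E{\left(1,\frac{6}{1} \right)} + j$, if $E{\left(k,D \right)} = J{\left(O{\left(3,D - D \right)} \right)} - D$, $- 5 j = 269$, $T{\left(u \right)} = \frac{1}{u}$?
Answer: $\frac{2941}{5} \approx 588.2$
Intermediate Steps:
$j = - \frac{269}{5}$ ($j = \left(- \frac{1}{5}\right) 269 = - \frac{269}{5} \approx -53.8$)
$O{\left(h,K \right)} = \frac{1}{2} - 3 h$ ($O{\left(h,K \right)} = - 3 h + \frac{1}{2} = \frac{1}{2} - 3 h$)
$J{\left(L \right)} = - 7 L$ ($J{\left(L \right)} = 7 L \left(-1\right) = 7 \left(- L\right) = - 7 L$)
$E{\left(k,D \right)} = \frac{119}{2} - D$ ($E{\left(k,D \right)} = - 7 \left(\frac{1}{2} - 9\right) - D = \left(-7\right) \left(- \frac{17}{2}\right) - D = \frac{119}{2} - D$)
$12 E{\left(1,\frac{6}{1} \right)} + j = 12 \left(\frac{119}{2} - \frac{6}{1}\right) - \frac{269}{5} = 12 \left(\frac{119}{2} - 6 \cdot 1\right) - \frac{269}{5} = 12 \left(\frac{119}{2} - 6\right) - \frac{269}{5} = 12 \cdot \frac{107}{2} - \frac{269}{5} = 642 - \frac{269}{5} = \frac{2941}{5}$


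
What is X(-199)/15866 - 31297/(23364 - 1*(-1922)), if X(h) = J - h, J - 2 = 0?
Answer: -122868929/100296919 ≈ -1.2251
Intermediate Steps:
J = 2 (J = 2 + 0 = 2)
X(h) = 2 - h
X(-199)/15866 - 31297/(23364 - 1*(-1922)) = (2 - 1*(-199))/15866 - 31297/(23364 - 1*(-1922)) = (2 + 199)*(1/15866) - 31297/(23364 + 1922) = 201*(1/15866) - 31297/25286 = 201/15866 - 31297*1/25286 = 201/15866 - 31297/25286 = -122868929/100296919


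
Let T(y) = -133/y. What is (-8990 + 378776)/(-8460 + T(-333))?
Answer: -123138738/2817047 ≈ -43.712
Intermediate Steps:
(-8990 + 378776)/(-8460 + T(-333)) = (-8990 + 378776)/(-8460 - 133/(-333)) = 369786/(-8460 - 133*(-1/333)) = 369786/(-8460 + 133/333) = 369786/(-2817047/333) = 369786*(-333/2817047) = -123138738/2817047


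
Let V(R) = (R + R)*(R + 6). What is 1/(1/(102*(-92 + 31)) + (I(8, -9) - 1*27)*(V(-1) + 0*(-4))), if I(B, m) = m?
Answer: 6222/2239919 ≈ 0.0027778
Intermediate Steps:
V(R) = 2*R*(6 + R) (V(R) = (2*R)*(6 + R) = 2*R*(6 + R))
1/(1/(102*(-92 + 31)) + (I(8, -9) - 1*27)*(V(-1) + 0*(-4))) = 1/(1/(102*(-92 + 31)) + (-9 - 1*27)*(2*(-1)*(6 - 1) + 0*(-4))) = 1/(1/(102*(-61)) + (-9 - 27)*(2*(-1)*5 + 0)) = 1/(1/(-6222) - 36*(-10 + 0)) = 1/(-1/6222 - 36*(-10)) = 1/(-1/6222 + 360) = 1/(2239919/6222) = 6222/2239919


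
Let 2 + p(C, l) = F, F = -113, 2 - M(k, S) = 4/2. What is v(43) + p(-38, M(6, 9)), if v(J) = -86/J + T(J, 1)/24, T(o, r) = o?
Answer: -2765/24 ≈ -115.21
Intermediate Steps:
M(k, S) = 0 (M(k, S) = 2 - 4/2 = 2 - 1*2 = 2 - 2 = 0)
v(J) = -86/J + J/24
p(C, l) = -115 (p(C, l) = -2 - 113 = -115)
v(43) + p(-38, M(6, 9)) = (-86/43 + (1/24)*43) - 115 = (-86*1/43 + 43/24) - 115 = (-2 + 43/24) - 115 = -5/24 - 115 = -2765/24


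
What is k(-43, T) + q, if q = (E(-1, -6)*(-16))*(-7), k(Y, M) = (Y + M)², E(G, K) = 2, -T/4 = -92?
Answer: 105849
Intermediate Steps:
T = 368 (T = -4*(-92) = 368)
k(Y, M) = (M + Y)²
q = 224 (q = (2*(-16))*(-7) = -32*(-7) = 224)
k(-43, T) + q = (368 - 43)² + 224 = 325² + 224 = 105625 + 224 = 105849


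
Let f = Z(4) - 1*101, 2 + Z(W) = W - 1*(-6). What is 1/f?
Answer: -1/93 ≈ -0.010753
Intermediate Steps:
Z(W) = 4 + W (Z(W) = -2 + (W - 1*(-6)) = -2 + (W + 6) = -2 + (6 + W) = 4 + W)
f = -93 (f = (4 + 4) - 1*101 = 8 - 101 = -93)
1/f = 1/(-93) = -1/93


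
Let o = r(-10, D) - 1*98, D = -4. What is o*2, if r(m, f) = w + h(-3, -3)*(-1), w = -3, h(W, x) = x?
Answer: -196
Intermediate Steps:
r(m, f) = 0 (r(m, f) = -3 - 3*(-1) = -3 + 3 = 0)
o = -98 (o = 0 - 1*98 = 0 - 98 = -98)
o*2 = -98*2 = -196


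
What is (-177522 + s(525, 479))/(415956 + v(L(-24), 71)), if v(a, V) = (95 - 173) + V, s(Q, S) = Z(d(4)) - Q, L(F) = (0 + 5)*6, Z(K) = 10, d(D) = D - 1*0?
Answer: -178037/415949 ≈ -0.42803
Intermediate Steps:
d(D) = D (d(D) = D + 0 = D)
L(F) = 30 (L(F) = 5*6 = 30)
s(Q, S) = 10 - Q
v(a, V) = -78 + V
(-177522 + s(525, 479))/(415956 + v(L(-24), 71)) = (-177522 + (10 - 1*525))/(415956 + (-78 + 71)) = (-177522 + (10 - 525))/(415956 - 7) = (-177522 - 515)/415949 = -178037*1/415949 = -178037/415949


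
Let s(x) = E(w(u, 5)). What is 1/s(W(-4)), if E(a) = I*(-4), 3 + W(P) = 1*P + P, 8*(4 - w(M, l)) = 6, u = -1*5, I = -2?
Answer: ⅛ ≈ 0.12500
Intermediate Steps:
u = -5
w(M, l) = 13/4 (w(M, l) = 4 - ⅛*6 = 4 - ¾ = 13/4)
W(P) = -3 + 2*P (W(P) = -3 + (1*P + P) = -3 + (P + P) = -3 + 2*P)
E(a) = 8 (E(a) = -2*(-4) = 8)
s(x) = 8
1/s(W(-4)) = 1/8 = ⅛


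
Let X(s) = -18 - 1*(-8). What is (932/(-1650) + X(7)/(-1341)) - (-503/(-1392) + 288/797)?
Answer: -174574440991/136375945200 ≈ -1.2801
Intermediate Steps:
X(s) = -10 (X(s) = -18 + 8 = -10)
(932/(-1650) + X(7)/(-1341)) - (-503/(-1392) + 288/797) = (932/(-1650) - 10/(-1341)) - (-503/(-1392) + 288/797) = (932*(-1/1650) - 10*(-1/1341)) - (-503*(-1/1392) + 288*(1/797)) = (-466/825 + 10/1341) - (503/1392 + 288/797) = -205552/368775 - 1*801787/1109424 = -205552/368775 - 801787/1109424 = -174574440991/136375945200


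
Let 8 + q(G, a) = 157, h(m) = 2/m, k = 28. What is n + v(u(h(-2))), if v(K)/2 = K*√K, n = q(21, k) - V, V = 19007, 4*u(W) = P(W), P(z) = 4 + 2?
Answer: -18858 + 3*√6/2 ≈ -18854.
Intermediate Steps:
P(z) = 6
u(W) = 3/2 (u(W) = (¼)*6 = 3/2)
q(G, a) = 149 (q(G, a) = -8 + 157 = 149)
n = -18858 (n = 149 - 1*19007 = 149 - 19007 = -18858)
v(K) = 2*K^(3/2) (v(K) = 2*(K*√K) = 2*K^(3/2))
n + v(u(h(-2))) = -18858 + 2*(3/2)^(3/2) = -18858 + 2*(3*√6/4) = -18858 + 3*√6/2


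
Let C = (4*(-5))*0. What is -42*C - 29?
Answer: -29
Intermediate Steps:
C = 0 (C = -20*0 = 0)
-42*C - 29 = -42*0 - 29 = 0 - 29 = -29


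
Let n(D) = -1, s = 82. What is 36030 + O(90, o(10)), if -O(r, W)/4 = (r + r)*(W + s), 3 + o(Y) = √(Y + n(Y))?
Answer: -23010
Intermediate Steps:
o(Y) = -3 + √(-1 + Y) (o(Y) = -3 + √(Y - 1) = -3 + √(-1 + Y))
O(r, W) = -8*r*(82 + W) (O(r, W) = -4*(r + r)*(W + 82) = -4*2*r*(82 + W) = -8*r*(82 + W))
36030 + O(90, o(10)) = 36030 - 8*90*(82 + (-3 + √(-1 + 10))) = 36030 - 8*90*(82 + (-3 + √9)) = 36030 - 8*90*(82 + (-3 + 3)) = 36030 - 8*90*(82 + 0) = 36030 - 8*90*82 = 36030 - 59040 = -23010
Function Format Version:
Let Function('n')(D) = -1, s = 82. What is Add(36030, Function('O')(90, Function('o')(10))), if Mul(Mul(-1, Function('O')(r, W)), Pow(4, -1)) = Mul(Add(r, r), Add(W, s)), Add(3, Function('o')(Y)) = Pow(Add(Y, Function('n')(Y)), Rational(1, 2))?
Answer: -23010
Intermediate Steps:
Function('o')(Y) = Add(-3, Pow(Add(-1, Y), Rational(1, 2))) (Function('o')(Y) = Add(-3, Pow(Add(Y, -1), Rational(1, 2))) = Add(-3, Pow(Add(-1, Y), Rational(1, 2))))
Function('O')(r, W) = Mul(-8, r, Add(82, W)) (Function('O')(r, W) = Mul(-4, Mul(Add(r, r), Add(W, 82))) = Mul(-4, Mul(Mul(2, r), Add(82, W))) = Mul(-4, Mul(2, r, Add(82, W))) = Mul(-8, r, Add(82, W)))
Add(36030, Function('O')(90, Function('o')(10))) = Add(36030, Mul(-8, 90, Add(82, Add(-3, Pow(Add(-1, 10), Rational(1, 2)))))) = Add(36030, Mul(-8, 90, Add(82, Add(-3, Pow(9, Rational(1, 2)))))) = Add(36030, Mul(-8, 90, Add(82, Add(-3, 3)))) = Add(36030, Mul(-8, 90, Add(82, 0))) = Add(36030, Mul(-8, 90, 82)) = Add(36030, -59040) = -23010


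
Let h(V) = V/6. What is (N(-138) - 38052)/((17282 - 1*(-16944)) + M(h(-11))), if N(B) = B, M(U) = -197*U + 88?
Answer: -229140/208051 ≈ -1.1014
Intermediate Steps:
h(V) = V/6 (h(V) = V*(⅙) = V/6)
M(U) = 88 - 197*U
(N(-138) - 38052)/((17282 - 1*(-16944)) + M(h(-11))) = (-138 - 38052)/((17282 - 1*(-16944)) + (88 - 197*(-11)/6)) = -38190/((17282 + 16944) + (88 - 197*(-11/6))) = -38190/(34226 + (88 + 2167/6)) = -38190/(34226 + 2695/6) = -38190/208051/6 = -38190*6/208051 = -229140/208051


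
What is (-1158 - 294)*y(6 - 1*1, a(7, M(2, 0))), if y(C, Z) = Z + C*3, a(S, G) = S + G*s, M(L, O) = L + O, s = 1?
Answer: -34848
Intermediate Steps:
a(S, G) = G + S (a(S, G) = S + G*1 = S + G = G + S)
y(C, Z) = Z + 3*C
(-1158 - 294)*y(6 - 1*1, a(7, M(2, 0))) = (-1158 - 294)*(((2 + 0) + 7) + 3*(6 - 1*1)) = -1452*((2 + 7) + 3*(6 - 1)) = -1452*(9 + 3*5) = -1452*(9 + 15) = -1452*24 = -34848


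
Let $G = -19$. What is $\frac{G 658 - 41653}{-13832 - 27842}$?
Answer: $\frac{54155}{41674} \approx 1.2995$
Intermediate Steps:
$\frac{G 658 - 41653}{-13832 - 27842} = \frac{\left(-19\right) 658 - 41653}{-13832 - 27842} = \frac{-12502 - 41653}{-41674} = \left(-54155\right) \left(- \frac{1}{41674}\right) = \frac{54155}{41674}$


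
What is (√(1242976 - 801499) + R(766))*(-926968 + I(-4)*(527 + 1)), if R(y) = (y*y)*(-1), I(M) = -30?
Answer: 553198250848 - 2828424*√49053 ≈ 5.5257e+11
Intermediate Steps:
R(y) = -y² (R(y) = y²*(-1) = -y²)
(√(1242976 - 801499) + R(766))*(-926968 + I(-4)*(527 + 1)) = (√(1242976 - 801499) - 1*766²)*(-926968 - 30*(527 + 1)) = (√441477 - 1*586756)*(-926968 - 30*528) = (3*√49053 - 586756)*(-926968 - 15840) = (-586756 + 3*√49053)*(-942808) = 553198250848 - 2828424*√49053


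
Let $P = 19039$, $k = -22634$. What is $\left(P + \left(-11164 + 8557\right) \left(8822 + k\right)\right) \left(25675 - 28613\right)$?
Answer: $-105847099774$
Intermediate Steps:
$\left(P + \left(-11164 + 8557\right) \left(8822 + k\right)\right) \left(25675 - 28613\right) = \left(19039 + \left(-11164 + 8557\right) \left(8822 - 22634\right)\right) \left(25675 - 28613\right) = \left(19039 - -36007884\right) \left(-2938\right) = \left(19039 + 36007884\right) \left(-2938\right) = 36026923 \left(-2938\right) = -105847099774$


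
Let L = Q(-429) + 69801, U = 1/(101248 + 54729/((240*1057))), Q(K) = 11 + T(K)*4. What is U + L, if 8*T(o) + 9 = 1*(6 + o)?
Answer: 595849572848868/8561549123 ≈ 69596.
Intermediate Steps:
T(o) = -3/8 + o/8 (T(o) = -9/8 + (1*(6 + o))/8 = -9/8 + (6 + o)/8 = -9/8 + (¾ + o/8) = -3/8 + o/8)
Q(K) = 19/2 + K/2 (Q(K) = 11 + (-3/8 + K/8)*4 = 11 + (-3/2 + K/2) = 19/2 + K/2)
U = 84560/8561549123 (U = 1/(101248 + 54729/253680) = 1/(101248 + 54729*(1/253680)) = 1/(101248 + 18243/84560) = 1/(8561549123/84560) = 84560/8561549123 ≈ 9.8767e-6)
L = 69596 (L = (19/2 + (½)*(-429)) + 69801 = (19/2 - 429/2) + 69801 = -205 + 69801 = 69596)
U + L = 84560/8561549123 + 69596 = 595849572848868/8561549123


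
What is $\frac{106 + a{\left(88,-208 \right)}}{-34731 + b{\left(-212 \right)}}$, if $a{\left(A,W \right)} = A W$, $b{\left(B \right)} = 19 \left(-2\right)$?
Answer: $\frac{18198}{34769} \approx 0.5234$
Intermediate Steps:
$b{\left(B \right)} = -38$
$\frac{106 + a{\left(88,-208 \right)}}{-34731 + b{\left(-212 \right)}} = \frac{106 + 88 \left(-208\right)}{-34731 - 38} = \frac{106 - 18304}{-34769} = \left(-18198\right) \left(- \frac{1}{34769}\right) = \frac{18198}{34769}$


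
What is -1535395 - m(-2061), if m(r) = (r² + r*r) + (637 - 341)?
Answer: -10031133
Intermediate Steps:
m(r) = 296 + 2*r² (m(r) = (r² + r²) + 296 = 2*r² + 296 = 296 + 2*r²)
-1535395 - m(-2061) = -1535395 - (296 + 2*(-2061)²) = -1535395 - (296 + 2*4247721) = -1535395 - (296 + 8495442) = -1535395 - 1*8495738 = -1535395 - 8495738 = -10031133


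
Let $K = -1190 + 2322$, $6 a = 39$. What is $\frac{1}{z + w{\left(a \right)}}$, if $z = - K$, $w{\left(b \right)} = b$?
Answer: $- \frac{2}{2251} \approx -0.00088849$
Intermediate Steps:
$a = \frac{13}{2}$ ($a = \frac{1}{6} \cdot 39 = \frac{13}{2} \approx 6.5$)
$K = 1132$
$z = -1132$ ($z = \left(-1\right) 1132 = -1132$)
$\frac{1}{z + w{\left(a \right)}} = \frac{1}{-1132 + \frac{13}{2}} = \frac{1}{- \frac{2251}{2}} = - \frac{2}{2251}$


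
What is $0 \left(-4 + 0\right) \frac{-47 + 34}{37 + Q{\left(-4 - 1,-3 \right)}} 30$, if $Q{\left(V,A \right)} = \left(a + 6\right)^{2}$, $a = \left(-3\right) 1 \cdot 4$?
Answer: $0$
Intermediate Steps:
$a = -12$ ($a = \left(-3\right) 4 = -12$)
$Q{\left(V,A \right)} = 36$ ($Q{\left(V,A \right)} = \left(-12 + 6\right)^{2} = \left(-6\right)^{2} = 36$)
$0 \left(-4 + 0\right) \frac{-47 + 34}{37 + Q{\left(-4 - 1,-3 \right)}} 30 = 0 \left(-4 + 0\right) \frac{-47 + 34}{37 + 36} \cdot 30 = 0 \left(-4\right) \left(- \frac{13}{73}\right) 30 = 0 \left(\left(-13\right) \frac{1}{73}\right) 30 = 0 \left(- \frac{13}{73}\right) 30 = 0 \cdot 30 = 0$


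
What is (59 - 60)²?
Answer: 1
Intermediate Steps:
(59 - 60)² = (-1)² = 1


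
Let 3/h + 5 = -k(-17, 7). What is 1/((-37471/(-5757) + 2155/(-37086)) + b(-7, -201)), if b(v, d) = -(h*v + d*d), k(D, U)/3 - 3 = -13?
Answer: -5871950/237189841537 ≈ -2.4756e-5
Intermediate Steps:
k(D, U) = -30 (k(D, U) = 9 + 3*(-13) = 9 - 39 = -30)
h = 3/25 (h = 3/(-5 - 1*(-30)) = 3/(-5 + 30) = 3/25 ≈ 0.12000)
b(v, d) = -d² - 3*v/25 (b(v, d) = -(3*v/25 + d*d) = -(3*v/25 + d²) = -(d² + 3*v/25) = -d² - 3*v/25)
1/((-37471/(-5757) + 2155/(-37086)) + b(-7, -201)) = 1/((-37471/(-5757) + 2155/(-37086)) + (-1*(-201)² - 3/25*(-7))) = 1/((-37471*(-1/5757) + 2155*(-1/37086)) + (-1*40401 + 21/25)) = 1/((371/57 - 2155/37086) + (-40401 + 21/25)) = 1/(1515119/234878 - 1010004/25) = 1/(-237189841537/5871950) = -5871950/237189841537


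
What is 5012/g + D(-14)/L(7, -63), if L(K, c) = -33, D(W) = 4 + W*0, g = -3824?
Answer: -45173/31548 ≈ -1.4319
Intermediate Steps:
D(W) = 4 (D(W) = 4 + 0 = 4)
5012/g + D(-14)/L(7, -63) = 5012/(-3824) + 4/(-33) = 5012*(-1/3824) + 4*(-1/33) = -1253/956 - 4/33 = -45173/31548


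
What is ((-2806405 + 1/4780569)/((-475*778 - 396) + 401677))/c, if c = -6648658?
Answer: 6708106372222/504274895682530931 ≈ 1.3302e-5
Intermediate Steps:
((-2806405 + 1/4780569)/((-475*778 - 396) + 401677))/c = ((-2806405 + 1/4780569)/((-475*778 - 396) + 401677))/(-6648658) = ((-2806405 + 1/4780569)/((-369550 - 396) + 401677))*(-1/6648658) = -13416212744444/(4780569*(-369946 + 401677))*(-1/6648658) = -13416212744444/4780569/31731*(-1/6648658) = -13416212744444/4780569*1/31731*(-1/6648658) = -13416212744444/151692234939*(-1/6648658) = 6708106372222/504274895682530931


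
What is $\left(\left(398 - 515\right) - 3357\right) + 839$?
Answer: $-2635$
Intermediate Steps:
$\left(\left(398 - 515\right) - 3357\right) + 839 = \left(-117 - 3357\right) + 839 = -3474 + 839 = -2635$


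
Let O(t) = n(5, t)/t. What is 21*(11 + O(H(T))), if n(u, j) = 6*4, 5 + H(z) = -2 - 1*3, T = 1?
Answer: 903/5 ≈ 180.60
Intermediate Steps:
H(z) = -10 (H(z) = -5 + (-2 - 1*3) = -5 + (-2 - 3) = -5 - 5 = -10)
n(u, j) = 24
O(t) = 24/t
21*(11 + O(H(T))) = 21*(11 + 24/(-10)) = 21*(11 + 24*(-⅒)) = 21*(11 - 12/5) = 21*(43/5) = 903/5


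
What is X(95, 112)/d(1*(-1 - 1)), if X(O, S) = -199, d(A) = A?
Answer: 199/2 ≈ 99.500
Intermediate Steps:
X(95, 112)/d(1*(-1 - 1)) = -199/(-1 - 1) = -199/(1*(-2)) = -199/(-2) = -199*(-1/2) = 199/2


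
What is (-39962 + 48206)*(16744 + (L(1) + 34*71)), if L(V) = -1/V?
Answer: 157930308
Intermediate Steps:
(-39962 + 48206)*(16744 + (L(1) + 34*71)) = (-39962 + 48206)*(16744 + (-1/1 + 34*71)) = 8244*(16744 + (-1*1 + 2414)) = 8244*(16744 + (-1 + 2414)) = 8244*(16744 + 2413) = 8244*19157 = 157930308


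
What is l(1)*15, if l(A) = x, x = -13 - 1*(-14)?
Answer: 15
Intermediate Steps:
x = 1 (x = -13 + 14 = 1)
l(A) = 1
l(1)*15 = 1*15 = 15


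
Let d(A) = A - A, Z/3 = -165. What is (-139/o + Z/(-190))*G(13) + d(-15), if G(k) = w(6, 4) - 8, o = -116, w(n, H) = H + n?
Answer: 8383/1102 ≈ 7.6071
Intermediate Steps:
Z = -495 (Z = 3*(-165) = -495)
d(A) = 0
G(k) = 2 (G(k) = (4 + 6) - 8 = 10 - 8 = 2)
(-139/o + Z/(-190))*G(13) + d(-15) = (-139/(-116) - 495/(-190))*2 + 0 = (-139*(-1/116) - 495*(-1/190))*2 + 0 = (139/116 + 99/38)*2 + 0 = (8383/2204)*2 + 0 = 8383/1102 + 0 = 8383/1102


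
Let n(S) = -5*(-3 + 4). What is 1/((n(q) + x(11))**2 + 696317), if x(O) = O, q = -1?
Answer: 1/696353 ≈ 1.4361e-6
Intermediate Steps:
n(S) = -5 (n(S) = -5*1 = -5)
1/((n(q) + x(11))**2 + 696317) = 1/((-5 + 11)**2 + 696317) = 1/(6**2 + 696317) = 1/(36 + 696317) = 1/696353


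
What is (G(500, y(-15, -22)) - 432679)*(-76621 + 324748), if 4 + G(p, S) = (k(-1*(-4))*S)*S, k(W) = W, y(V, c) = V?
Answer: -107137020441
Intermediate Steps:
G(p, S) = -4 + 4*S² (G(p, S) = -4 + ((-1*(-4))*S)*S = -4 + (4*S)*S = -4 + 4*S²)
(G(500, y(-15, -22)) - 432679)*(-76621 + 324748) = ((-4 + 4*(-15)²) - 432679)*(-76621 + 324748) = ((-4 + 4*225) - 432679)*248127 = ((-4 + 900) - 432679)*248127 = (896 - 432679)*248127 = -431783*248127 = -107137020441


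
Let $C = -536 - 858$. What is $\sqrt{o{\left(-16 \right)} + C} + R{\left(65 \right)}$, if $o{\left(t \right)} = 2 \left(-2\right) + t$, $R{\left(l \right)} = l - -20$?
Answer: $85 + i \sqrt{1414} \approx 85.0 + 37.603 i$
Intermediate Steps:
$R{\left(l \right)} = 20 + l$ ($R{\left(l \right)} = l + 20 = 20 + l$)
$o{\left(t \right)} = -4 + t$
$C = -1394$ ($C = -536 - 858 = -1394$)
$\sqrt{o{\left(-16 \right)} + C} + R{\left(65 \right)} = \sqrt{\left(-4 - 16\right) - 1394} + \left(20 + 65\right) = \sqrt{-20 - 1394} + 85 = \sqrt{-1414} + 85 = i \sqrt{1414} + 85 = 85 + i \sqrt{1414}$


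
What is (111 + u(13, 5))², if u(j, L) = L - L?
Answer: 12321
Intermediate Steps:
u(j, L) = 0
(111 + u(13, 5))² = (111 + 0)² = 111² = 12321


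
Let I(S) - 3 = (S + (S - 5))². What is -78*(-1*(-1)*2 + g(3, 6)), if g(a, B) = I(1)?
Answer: -1092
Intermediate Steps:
I(S) = 3 + (-5 + 2*S)² (I(S) = 3 + (S + (S - 5))² = 3 + (S + (-5 + S))² = 3 + (-5 + 2*S)²)
g(a, B) = 12 (g(a, B) = 3 + (-5 + 2*1)² = 3 + (-5 + 2)² = 3 + (-3)² = 3 + 9 = 12)
-78*(-1*(-1)*2 + g(3, 6)) = -78*(-1*(-1)*2 + 12) = -78*(1*2 + 12) = -78*(2 + 12) = -78*14 = -1092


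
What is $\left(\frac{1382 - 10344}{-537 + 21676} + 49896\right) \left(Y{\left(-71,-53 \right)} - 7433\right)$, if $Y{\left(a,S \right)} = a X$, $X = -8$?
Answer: $- \frac{7240807825430}{21139} \approx -3.4253 \cdot 10^{8}$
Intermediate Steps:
$Y{\left(a,S \right)} = - 8 a$ ($Y{\left(a,S \right)} = a \left(-8\right) = - 8 a$)
$\left(\frac{1382 - 10344}{-537 + 21676} + 49896\right) \left(Y{\left(-71,-53 \right)} - 7433\right) = \left(\frac{1382 - 10344}{-537 + 21676} + 49896\right) \left(\left(-8\right) \left(-71\right) - 7433\right) = \left(- \frac{8962}{21139} + 49896\right) \left(568 - 7433\right) = \left(\left(-8962\right) \frac{1}{21139} + 49896\right) \left(-6865\right) = \left(- \frac{8962}{21139} + 49896\right) \left(-6865\right) = \frac{1054742582}{21139} \left(-6865\right) = - \frac{7240807825430}{21139}$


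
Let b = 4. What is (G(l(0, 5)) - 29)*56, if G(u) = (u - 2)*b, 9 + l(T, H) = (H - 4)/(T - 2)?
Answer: -4200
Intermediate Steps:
l(T, H) = -9 + (-4 + H)/(-2 + T) (l(T, H) = -9 + (H - 4)/(T - 2) = -9 + (-4 + H)/(-2 + T))
G(u) = -8 + 4*u (G(u) = (u - 2)*4 = (-2 + u)*4 = -8 + 4*u)
(G(l(0, 5)) - 29)*56 = ((-8 + 4*((14 + 5 - 9*0)/(-2 + 0))) - 29)*56 = ((-8 + 4*((14 + 5 + 0)/(-2))) - 29)*56 = ((-8 + 4*(-½*19)) - 29)*56 = ((-8 + 4*(-19/2)) - 29)*56 = ((-8 - 38) - 29)*56 = (-46 - 29)*56 = -75*56 = -4200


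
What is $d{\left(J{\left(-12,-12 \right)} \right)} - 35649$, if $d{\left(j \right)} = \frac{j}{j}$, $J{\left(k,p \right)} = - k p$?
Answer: $-35648$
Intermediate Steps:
$J{\left(k,p \right)} = - k p$
$d{\left(j \right)} = 1$
$d{\left(J{\left(-12,-12 \right)} \right)} - 35649 = 1 - 35649 = -35648$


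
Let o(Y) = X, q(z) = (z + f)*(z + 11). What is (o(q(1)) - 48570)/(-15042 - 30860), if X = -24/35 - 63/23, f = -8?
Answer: 39101607/36951110 ≈ 1.0582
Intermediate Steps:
q(z) = (-8 + z)*(11 + z) (q(z) = (z - 8)*(z + 11) = (-8 + z)*(11 + z))
X = -2757/805 (X = -24*1/35 - 63*1/23 = -24/35 - 63/23 = -2757/805 ≈ -3.4248)
o(Y) = -2757/805
(o(q(1)) - 48570)/(-15042 - 30860) = (-2757/805 - 48570)/(-15042 - 30860) = -39101607/805/(-45902) = -39101607/805*(-1/45902) = 39101607/36951110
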